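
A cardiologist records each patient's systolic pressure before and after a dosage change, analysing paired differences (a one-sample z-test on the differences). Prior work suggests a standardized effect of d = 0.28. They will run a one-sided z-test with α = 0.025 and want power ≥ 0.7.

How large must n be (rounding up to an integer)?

n = 79

Set Φ(δ − 1.960) = 0.7; then δ − 1.960 = Φ⁻¹(0.7) = 0.524, giving δ = 2.484.
δ = d·√n ⇒ n = (δ/d)² = (2.484 / 0.28)² = 78.73.
Round up to the next whole unit.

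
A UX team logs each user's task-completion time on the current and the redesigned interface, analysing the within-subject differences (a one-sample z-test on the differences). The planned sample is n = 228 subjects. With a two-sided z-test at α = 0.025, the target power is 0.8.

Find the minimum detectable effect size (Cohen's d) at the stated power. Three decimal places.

d ≈ 0.204

Need Φ(δ − 2.241) = 0.8, so δ = 2.241 + 0.842 = 3.083.
(Lower-tail contribution to power is negligible for δ > 0.)
δ = d·√n ⇒ d = δ/√n = 3.083/√228 = 0.2042.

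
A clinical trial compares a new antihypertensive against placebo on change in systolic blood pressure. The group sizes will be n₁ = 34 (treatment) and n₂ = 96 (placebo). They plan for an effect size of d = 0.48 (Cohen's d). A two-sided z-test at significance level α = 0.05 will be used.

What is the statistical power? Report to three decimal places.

Power ≈ 0.672

Noncentrality parameter: δ = d / √(1/n₁ + 1/n₂) = 0.48 / √(1/34 + 1/96) = 2.4052
Two-sided α = 0.05 → critical value z_{0.025} = 1.960.
Power = Φ(δ − 1.960) + Φ(−δ − 1.960) = Φ(0.445) + Φ(-4.365) = 0.6719 + 0.0000 = 0.6719.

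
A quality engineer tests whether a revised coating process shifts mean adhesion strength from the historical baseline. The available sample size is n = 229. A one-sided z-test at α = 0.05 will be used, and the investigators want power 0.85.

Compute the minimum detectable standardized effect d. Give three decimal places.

d ≈ 0.177

Required noncentrality: δ = z_{0.05} + z_{0.15} = 1.645 + 1.036 = 2.681.
δ = d·√n ⇒ d = δ/√n = 2.681/√229 = 0.1772.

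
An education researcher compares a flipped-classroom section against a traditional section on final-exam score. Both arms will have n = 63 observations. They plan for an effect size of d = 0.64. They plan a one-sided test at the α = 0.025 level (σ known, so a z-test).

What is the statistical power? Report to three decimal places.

Noncentrality parameter: δ = d·√(n/2) = 0.64 × √(63/2) = 3.5920
Critical value for a one-sided test at α = 0.025: z_α = 1.960.
Power = P(Z > 1.960 − δ) = Φ(1.632) = 0.9487.

Power ≈ 0.949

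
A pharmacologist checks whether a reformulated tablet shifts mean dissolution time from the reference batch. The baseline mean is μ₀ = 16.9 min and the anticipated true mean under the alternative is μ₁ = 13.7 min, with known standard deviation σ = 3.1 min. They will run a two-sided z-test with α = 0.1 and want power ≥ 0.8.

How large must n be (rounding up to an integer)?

n = 6

Standardized effect: d = |μ₁ − μ₀| / σ = |13.7 − 16.9| / 3.1 = 1.0323
For power 0.8 need Φ(δ − z_{0.05}) = 0.8, so δ = z_{0.05} + z_{0.20} = 1.645 + 0.842 = 2.486.
(Ignoring the negligible lower-tail rejection probability gives the usual closed-form inversion.)
δ = d·√n ⇒ n = (δ/d)² = (2.486 / 1.0323)² = 5.80.
Round up to the next whole unit.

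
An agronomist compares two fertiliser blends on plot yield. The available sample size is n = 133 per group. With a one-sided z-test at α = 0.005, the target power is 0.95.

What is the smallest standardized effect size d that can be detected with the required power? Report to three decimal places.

Need Φ(δ − 2.576) = 0.95, so δ = 2.576 + 1.645 = 4.221.
δ = d·√(n/2) ⇒ d = δ/√(n/2) = 4.221/√(133/2) = 0.5176.

d ≈ 0.518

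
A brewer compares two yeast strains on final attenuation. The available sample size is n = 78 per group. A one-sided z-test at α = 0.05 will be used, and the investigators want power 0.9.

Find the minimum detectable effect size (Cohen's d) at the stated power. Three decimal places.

Required noncentrality: δ = z_{0.05} + z_{0.10} = 1.645 + 1.282 = 2.926.
δ = d·√(n/2) ⇒ d = δ/√(n/2) = 2.926/√(78/2) = 0.4686.

d ≈ 0.469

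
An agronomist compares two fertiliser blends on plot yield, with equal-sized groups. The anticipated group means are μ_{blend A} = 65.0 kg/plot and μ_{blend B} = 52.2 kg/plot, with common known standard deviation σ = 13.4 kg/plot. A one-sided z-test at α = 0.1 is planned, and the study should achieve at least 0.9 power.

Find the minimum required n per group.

n = 15 per group

Standardized effect: d = |μ_{blend A} − μ_{blend B}| / σ = |65.0 − 52.2| / 13.4 = 0.9552
For power 0.9 need Φ(δ − z_{0.1}) = 0.9, so δ = z_{0.1} + z_{0.10} = 1.282 + 1.282 = 2.563.
δ = d·√(n/2) ⇒ n = 2(δ/d)² = 2 × (2.563 / 0.9552)² = 14.40.
Round up to the next whole unit.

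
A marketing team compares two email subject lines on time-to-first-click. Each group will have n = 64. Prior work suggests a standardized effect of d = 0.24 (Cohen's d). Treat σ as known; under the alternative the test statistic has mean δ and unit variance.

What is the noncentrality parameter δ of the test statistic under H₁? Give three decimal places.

δ ≈ 1.358

The noncentrality parameter scales effect size by the design's sample-size factor: δ = d·√(n/2) = 0.24 × √(64/2) = 1.3576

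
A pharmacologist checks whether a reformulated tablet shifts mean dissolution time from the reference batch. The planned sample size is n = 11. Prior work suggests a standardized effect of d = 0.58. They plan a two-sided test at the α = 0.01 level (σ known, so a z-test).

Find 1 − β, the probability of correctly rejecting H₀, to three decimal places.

Noncentrality parameter: δ = d·√n = 0.58 × √11 = 1.9236
Critical value for a two-sided test at α = 0.01: z_{α/2} = 2.576.
Power = Φ(δ − 2.576) + Φ(−δ − 2.576) = Φ(-0.652) + Φ(-4.499) = 0.2571 + 0.0000 = 0.2571.

Power ≈ 0.257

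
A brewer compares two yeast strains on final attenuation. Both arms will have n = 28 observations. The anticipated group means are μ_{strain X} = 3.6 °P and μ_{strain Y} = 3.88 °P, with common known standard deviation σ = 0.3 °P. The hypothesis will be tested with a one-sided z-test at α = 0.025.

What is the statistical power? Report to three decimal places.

Standardized effect: d = |μ_{strain X} − μ_{strain Y}| / σ = |3.6 − 3.88| / 0.3 = 0.9333
Noncentrality parameter: λ = d·√(n/2) = 0.9333 × √(28/2) = 3.4922
One-sided α = 0.025 → critical value z_{0.025} = 1.960.
Power = P(Z > 1.960 − λ) = Φ(1.532) = 0.9373.

Power ≈ 0.937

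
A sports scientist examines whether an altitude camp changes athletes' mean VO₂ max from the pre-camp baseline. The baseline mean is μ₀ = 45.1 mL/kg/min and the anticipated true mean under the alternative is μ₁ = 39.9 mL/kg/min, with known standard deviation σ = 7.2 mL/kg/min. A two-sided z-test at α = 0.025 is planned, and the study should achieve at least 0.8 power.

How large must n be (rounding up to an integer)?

Standardized effect: d = |μ₁ − μ₀| / σ = |39.9 − 45.1| / 7.2 = 0.7222
Set Φ(δ − 2.241) = 0.8; then δ − 2.241 = Φ⁻¹(0.8) = 0.842, giving δ = 3.083.
(The Φ(−δ − z_{α/2}) term is vanishingly small for δ > 0 and is dropped in the standard sample-size formula.)
δ = d·√n ⇒ n = (δ/d)² = (3.083 / 0.7222)² = 18.22.
Round up to the next whole unit.

n = 19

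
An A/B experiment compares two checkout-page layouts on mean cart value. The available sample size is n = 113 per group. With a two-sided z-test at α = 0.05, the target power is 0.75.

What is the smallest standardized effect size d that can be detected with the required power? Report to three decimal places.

d ≈ 0.350

Need Φ(δ − 1.960) = 0.75, so δ = 1.960 + 0.674 = 2.634.
(The second rejection-region term Φ(−δ − z_{α/2}) is negligible and dropped.)
δ = d·√(n/2) ⇒ d = δ/√(n/2) = 2.634/√(113/2) = 0.3505.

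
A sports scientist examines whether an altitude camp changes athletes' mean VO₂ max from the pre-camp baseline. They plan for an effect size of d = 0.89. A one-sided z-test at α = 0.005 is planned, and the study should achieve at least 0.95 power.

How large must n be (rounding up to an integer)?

n = 23

Set Φ(δ − 2.576) = 0.95; then δ − 2.576 = Φ⁻¹(0.95) = 1.645, giving δ = 4.221.
δ = d·√n ⇒ n = (δ/d)² = (4.221 / 0.89)² = 22.49.
Round up to the next whole unit.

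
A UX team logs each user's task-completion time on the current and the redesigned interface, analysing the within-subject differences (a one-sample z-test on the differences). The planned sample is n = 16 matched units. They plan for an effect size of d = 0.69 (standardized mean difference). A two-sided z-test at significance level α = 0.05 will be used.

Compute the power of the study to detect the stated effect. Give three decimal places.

Noncentrality parameter: δ = d·√n = 0.69 × √16 = 2.7600
Two-sided α = 0.05 → critical value z_{0.025} = 1.960.
Power = Φ(δ − 1.960) + Φ(−δ − 1.960) = Φ(0.800) + Φ(-4.720) = 0.7882 + 0.0000 = 0.7882.

Power ≈ 0.788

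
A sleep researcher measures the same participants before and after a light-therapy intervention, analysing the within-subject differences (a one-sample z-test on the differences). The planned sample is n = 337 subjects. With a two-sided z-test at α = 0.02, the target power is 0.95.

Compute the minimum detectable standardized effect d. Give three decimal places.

d ≈ 0.216

Need Φ(δ − 2.326) = 0.95, so δ = 2.326 + 1.645 = 3.971.
(Lower-tail contribution to power is negligible for δ > 0.)
δ = d·√n ⇒ d = δ/√n = 3.971/√337 = 0.2163.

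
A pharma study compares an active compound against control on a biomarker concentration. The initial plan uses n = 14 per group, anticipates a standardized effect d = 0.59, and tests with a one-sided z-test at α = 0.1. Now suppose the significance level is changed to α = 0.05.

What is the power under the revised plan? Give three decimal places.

δ = d·√(n/2) = 0.59 × √(14/2) = 1.5610 (unchanged). New critical value: z_{0.05} = 1.645.
Revised power = Φ(δ − 1.645) = Φ(-0.084) = 0.4666.

Power ≈ 0.467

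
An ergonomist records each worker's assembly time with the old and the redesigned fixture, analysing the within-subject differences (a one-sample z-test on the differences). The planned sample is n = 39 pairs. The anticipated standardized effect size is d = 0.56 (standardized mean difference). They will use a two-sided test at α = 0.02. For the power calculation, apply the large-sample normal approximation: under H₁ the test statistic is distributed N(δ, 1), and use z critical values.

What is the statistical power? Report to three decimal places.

Noncentrality parameter: δ = d·√n = 0.56 × √39 = 3.4972
Critical value for a two-sided test at α = 0.02: z_{α/2} = 2.326.
Power = Φ(δ − 2.326) + Φ(−δ − 2.326) = Φ(1.171) + Φ(-5.824) = 0.8792 + 0.0000 = 0.8792.

Power ≈ 0.879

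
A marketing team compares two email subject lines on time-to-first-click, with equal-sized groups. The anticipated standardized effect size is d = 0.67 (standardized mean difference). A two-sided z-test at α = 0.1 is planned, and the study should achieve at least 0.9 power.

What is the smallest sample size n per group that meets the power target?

Set Φ(δ − 1.645) = 0.9; then δ − 1.645 = Φ⁻¹(0.9) = 1.282, giving δ = 2.926.
(Ignoring the negligible lower-tail rejection probability gives the usual closed-form inversion.)
δ = d·√(n/2) ⇒ n = 2(δ/d)² = 2 × (2.926 / 0.67)² = 38.15.
Round up to the next whole unit.

n = 39 per group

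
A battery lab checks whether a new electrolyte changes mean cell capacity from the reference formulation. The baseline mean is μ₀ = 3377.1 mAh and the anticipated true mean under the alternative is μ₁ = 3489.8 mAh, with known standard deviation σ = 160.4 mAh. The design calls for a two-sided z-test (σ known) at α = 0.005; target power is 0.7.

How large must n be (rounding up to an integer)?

n = 23

Standardized effect: d = |μ₁ − μ₀| / σ = |3489.8 − 3377.1| / 160.4 = 0.7026
Set Φ(δ − 2.807) = 0.7; then δ − 2.807 = Φ⁻¹(0.7) = 0.524, giving δ = 3.331.
(Ignoring the negligible lower-tail rejection probability gives the usual closed-form inversion.)
δ = d·√n ⇒ n = (δ/d)² = (3.331 / 0.7026)² = 22.48.
Rounding up, n = 23.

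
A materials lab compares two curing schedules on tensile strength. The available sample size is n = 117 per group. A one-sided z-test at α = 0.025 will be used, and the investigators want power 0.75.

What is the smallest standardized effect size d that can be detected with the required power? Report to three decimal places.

Need Φ(δ − 1.960) = 0.75, so δ = 1.960 + 0.674 = 2.634.
δ = d·√(n/2) ⇒ d = δ/√(n/2) = 2.634/√(117/2) = 0.3444.

d ≈ 0.344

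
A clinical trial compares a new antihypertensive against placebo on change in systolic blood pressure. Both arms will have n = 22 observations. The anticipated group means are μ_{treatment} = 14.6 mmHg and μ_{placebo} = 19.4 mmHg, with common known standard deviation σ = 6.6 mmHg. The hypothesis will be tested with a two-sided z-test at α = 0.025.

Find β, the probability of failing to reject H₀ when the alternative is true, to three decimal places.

Standardized effect: d = |μ_{treatment} − μ_{placebo}| / σ = |14.6 − 19.4| / 6.6 = 0.7273
Noncentrality parameter: λ = d·√(n/2) = 0.7273 × √(22/2) = 2.4121
Two-sided α = 0.025 → critical value z_{0.0125} = 2.241.
Power = Φ(λ − 2.241) + Φ(−λ − 2.241) = Φ(0.171) + Φ(-4.653) = 0.5678 + 0.0000 = 0.5678.
Type II error: β = 1 − power = 1 − 0.5678 = 0.4322.

β ≈ 0.432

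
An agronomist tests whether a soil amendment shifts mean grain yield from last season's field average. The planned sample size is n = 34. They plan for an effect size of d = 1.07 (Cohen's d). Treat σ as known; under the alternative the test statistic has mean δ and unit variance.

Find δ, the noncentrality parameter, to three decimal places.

δ ≈ 6.239

The noncentrality parameter scales effect size by the design's sample-size factor: δ = d·√n = 1.07 × √34 = 6.2391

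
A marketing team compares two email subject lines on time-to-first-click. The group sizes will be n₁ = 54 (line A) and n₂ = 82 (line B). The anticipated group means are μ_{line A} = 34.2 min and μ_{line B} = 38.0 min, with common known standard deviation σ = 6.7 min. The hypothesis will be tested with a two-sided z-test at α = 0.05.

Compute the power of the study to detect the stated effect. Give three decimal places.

Power ≈ 0.899

Standardized effect: d = |μ_{line A} − μ_{line B}| / σ = |34.2 − 38.0| / 6.7 = 0.5672
Noncentrality parameter: δ = d / √(1/n₁ + 1/n₂) = 0.5672 / √(1/54 + 1/82) = 3.2363
Critical value for a two-sided test at α = 0.05: z_{α/2} = 1.960.
Power = Φ(δ − 1.960) + Φ(−δ − 1.960) = Φ(1.276) + Φ(-5.196) = 0.8991 + 0.0000 = 0.8991.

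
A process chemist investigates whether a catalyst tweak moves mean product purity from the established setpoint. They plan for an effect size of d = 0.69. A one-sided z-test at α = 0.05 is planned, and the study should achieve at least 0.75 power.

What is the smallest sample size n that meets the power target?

For power 0.75 need Φ(δ − z_{0.05}) = 0.75, so δ = z_{0.05} + z_{0.25} = 1.645 + 0.674 = 2.319.
δ = d·√n ⇒ n = (δ/d)² = (2.319 / 0.69)² = 11.30.
Rounding up, n = 12.

n = 12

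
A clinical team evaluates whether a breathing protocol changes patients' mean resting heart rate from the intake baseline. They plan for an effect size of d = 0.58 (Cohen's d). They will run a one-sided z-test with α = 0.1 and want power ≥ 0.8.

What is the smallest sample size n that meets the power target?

n = 14

Set Φ(δ − 1.282) = 0.8; then δ − 1.282 = Φ⁻¹(0.8) = 0.842, giving δ = 2.123.
δ = d·√n ⇒ n = (δ/d)² = (2.123 / 0.58)² = 13.40.
Rounding up, n = 14.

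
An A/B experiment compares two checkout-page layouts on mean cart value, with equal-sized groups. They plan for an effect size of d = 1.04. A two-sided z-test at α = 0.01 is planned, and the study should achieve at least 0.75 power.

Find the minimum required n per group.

For power 0.75 need Φ(δ − z_{0.005}) = 0.75, so δ = z_{0.005} + z_{0.25} = 2.576 + 0.674 = 3.250.
(For δ > 0 the lower-tail rejection region contributes negligibly to power, so the one-term inversion is standard.)
δ = d·√(n/2) ⇒ n = 2(δ/d)² = 2 × (3.250 / 1.04)² = 19.54.
Rounding up, n = 20 per group.

n = 20 per group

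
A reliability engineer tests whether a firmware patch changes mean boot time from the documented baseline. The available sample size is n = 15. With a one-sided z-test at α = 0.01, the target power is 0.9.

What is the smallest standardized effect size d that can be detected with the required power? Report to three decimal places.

d ≈ 0.932

Need Φ(δ − 2.326) = 0.9, so δ = 2.326 + 1.282 = 3.608.
δ = d·√n ⇒ d = δ/√n = 3.608/√15 = 0.9316.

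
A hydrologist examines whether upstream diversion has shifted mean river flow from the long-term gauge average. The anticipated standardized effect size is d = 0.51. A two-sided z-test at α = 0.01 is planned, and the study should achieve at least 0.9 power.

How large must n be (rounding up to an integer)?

For power 0.9 need Φ(δ − z_{0.005}) = 0.9, so δ = z_{0.005} + z_{0.10} = 2.576 + 1.282 = 3.857.
(Ignoring the negligible lower-tail rejection probability gives the usual closed-form inversion.)
δ = d·√n ⇒ n = (δ/d)² = (3.857 / 0.51)² = 57.21.
Rounding up, n = 58.

n = 58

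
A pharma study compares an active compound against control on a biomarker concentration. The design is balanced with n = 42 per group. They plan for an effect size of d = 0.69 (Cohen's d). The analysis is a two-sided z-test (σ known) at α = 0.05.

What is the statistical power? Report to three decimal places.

Power ≈ 0.885

Noncentrality parameter: δ = d·√(n/2) = 0.69 × √(42/2) = 3.1620
Critical value for a two-sided test at α = 0.05: z_{α/2} = 1.960.
Power = Φ(δ − 1.960) + Φ(−δ − 1.960) = Φ(1.202) + Φ(-5.122) = 0.8853 + 0.0000 = 0.8853.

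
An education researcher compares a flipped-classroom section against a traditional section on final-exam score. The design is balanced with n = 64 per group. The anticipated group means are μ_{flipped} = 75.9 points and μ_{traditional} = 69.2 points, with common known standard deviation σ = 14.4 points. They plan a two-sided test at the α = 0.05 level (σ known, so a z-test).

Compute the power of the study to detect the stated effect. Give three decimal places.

Power ≈ 0.749

Standardized effect: d = |μ_{flipped} − μ_{traditional}| / σ = |75.9 − 69.2| / 14.4 = 0.4653
Noncentrality parameter: δ = d·√(n/2) = 0.4653 × √(64/2) = 2.6320
Two-sided α = 0.05 → critical value z_{0.025} = 1.960.
Power = Φ(δ − 1.960) + Φ(−δ − 1.960) = Φ(0.672) + Φ(-4.592) = 0.7492 + 0.0000 = 0.7492.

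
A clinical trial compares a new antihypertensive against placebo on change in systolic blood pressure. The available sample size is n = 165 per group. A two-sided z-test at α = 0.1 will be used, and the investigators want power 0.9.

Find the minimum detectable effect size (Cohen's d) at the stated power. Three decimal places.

Required noncentrality: δ = z_{0.05} + z_{0.10} = 1.645 + 1.282 = 2.926.
(Lower-tail contribution to power is negligible for δ > 0.)
δ = d·√(n/2) ⇒ d = δ/√(n/2) = 2.926/√(165/2) = 0.3222.

d ≈ 0.322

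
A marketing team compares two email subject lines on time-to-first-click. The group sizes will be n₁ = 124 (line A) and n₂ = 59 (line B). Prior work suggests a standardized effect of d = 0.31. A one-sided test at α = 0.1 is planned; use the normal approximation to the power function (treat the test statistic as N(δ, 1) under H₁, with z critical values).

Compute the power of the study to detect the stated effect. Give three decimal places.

Noncentrality parameter: δ = d / √(1/n₁ + 1/n₂) = 0.31 / √(1/124 + 1/59) = 1.9601
Critical value for a one-sided test at α = 0.1: z_α = 1.282.
Power = P(Z > 1.282 − δ) = Φ(0.679) = 0.7513.

Power ≈ 0.751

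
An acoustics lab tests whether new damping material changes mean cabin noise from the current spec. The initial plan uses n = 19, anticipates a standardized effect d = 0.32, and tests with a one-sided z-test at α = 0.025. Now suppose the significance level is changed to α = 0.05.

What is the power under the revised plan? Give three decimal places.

δ = d·√n = 0.32 × √19 = 1.3948 (unchanged). New critical value: z_{0.05} = 1.645.
Revised power = Φ(δ − 1.645) = Φ(-0.250) = 0.4013.

Power ≈ 0.401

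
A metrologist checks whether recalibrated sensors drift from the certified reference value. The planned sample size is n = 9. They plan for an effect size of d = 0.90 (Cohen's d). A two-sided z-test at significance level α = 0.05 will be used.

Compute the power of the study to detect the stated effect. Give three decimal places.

Power ≈ 0.770

Noncentrality parameter: λ = d·√n = 0.90 × √9 = 2.7000
Two-sided α = 0.05 → critical value z_{0.025} = 1.960.
Power = Φ(λ − 1.960) + Φ(−λ − 1.960) = Φ(0.740) + Φ(-4.660) = 0.7704 + 0.0000 = 0.7704.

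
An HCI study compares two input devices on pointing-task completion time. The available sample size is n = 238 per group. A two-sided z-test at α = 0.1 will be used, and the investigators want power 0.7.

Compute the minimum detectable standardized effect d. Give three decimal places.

Need Φ(δ − 1.645) = 0.7, so δ = 1.645 + 0.524 = 2.169.
(Lower-tail contribution to power is negligible for δ > 0.)
δ = d·√(n/2) ⇒ d = δ/√(n/2) = 2.169/√(238/2) = 0.1989.

d ≈ 0.199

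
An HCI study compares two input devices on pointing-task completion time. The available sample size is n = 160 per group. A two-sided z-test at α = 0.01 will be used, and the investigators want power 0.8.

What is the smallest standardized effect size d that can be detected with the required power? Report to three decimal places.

Required noncentrality: δ = z_{0.005} + z_{0.20} = 2.576 + 0.842 = 3.417.
(The second rejection-region term Φ(−δ − z_{α/2}) is negligible and dropped.)
δ = d·√(n/2) ⇒ d = δ/√(n/2) = 3.417/√(160/2) = 0.3821.

d ≈ 0.382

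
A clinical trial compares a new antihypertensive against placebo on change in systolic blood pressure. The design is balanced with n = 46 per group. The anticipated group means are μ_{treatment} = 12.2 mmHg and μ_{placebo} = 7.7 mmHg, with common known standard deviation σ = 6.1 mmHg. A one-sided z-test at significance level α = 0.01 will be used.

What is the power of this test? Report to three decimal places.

Standardized effect: d = |μ_{treatment} − μ_{placebo}| / σ = |12.2 − 7.7| / 6.1 = 0.7377
Noncentrality parameter: λ = d·√(n/2) = 0.7377 × √(46/2) = 3.5379
Critical value for a one-sided test at α = 0.01: z_α = 2.326.
Power = Φ(λ − 2.326) = Φ(1.212) = 0.8872.

Power ≈ 0.887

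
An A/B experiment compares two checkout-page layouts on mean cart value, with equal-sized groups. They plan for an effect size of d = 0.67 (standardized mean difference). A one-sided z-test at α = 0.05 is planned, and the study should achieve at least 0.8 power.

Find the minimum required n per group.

n = 28 per group

Set Φ(δ − 1.645) = 0.8; then δ − 1.645 = Φ⁻¹(0.8) = 0.842, giving δ = 2.486.
δ = d·√(n/2) ⇒ n = 2(δ/d)² = 2 × (2.486 / 0.67)² = 27.55.
Round up to the next whole unit.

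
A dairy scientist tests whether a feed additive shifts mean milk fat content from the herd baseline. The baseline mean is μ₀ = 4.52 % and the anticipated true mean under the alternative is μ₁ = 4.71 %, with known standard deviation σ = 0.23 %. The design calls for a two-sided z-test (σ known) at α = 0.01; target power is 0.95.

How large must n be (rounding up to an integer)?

n = 27

Standardized effect: d = |μ₁ − μ₀| / σ = |4.71 − 4.52| / 0.23 = 0.8261
Set Φ(δ − 2.576) = 0.95; then δ − 2.576 = Φ⁻¹(0.95) = 1.645, giving δ = 4.221.
(The Φ(−δ − z_{α/2}) term is vanishingly small for δ > 0 and is dropped in the standard sample-size formula.)
δ = d·√n ⇒ n = (δ/d)² = (4.221 / 0.8261)² = 26.10.
Rounding up, n = 27.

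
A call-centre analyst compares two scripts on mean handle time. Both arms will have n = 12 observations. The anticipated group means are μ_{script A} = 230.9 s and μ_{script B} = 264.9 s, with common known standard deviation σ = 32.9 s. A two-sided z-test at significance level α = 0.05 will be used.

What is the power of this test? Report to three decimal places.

Power ≈ 0.716

Standardized effect: d = |μ_{script A} − μ_{script B}| / σ = |230.9 − 264.9| / 32.9 = 1.0334
Noncentrality parameter: δ = d·√(n/2) = 1.0334 × √(12/2) = 2.5314
Two-sided α = 0.05 → critical value z_{0.025} = 1.960.
Power = Φ(δ − 1.960) + Φ(−δ − 1.960) = Φ(0.571) + Φ(-4.491) = 0.7161 + 0.0000 = 0.7161.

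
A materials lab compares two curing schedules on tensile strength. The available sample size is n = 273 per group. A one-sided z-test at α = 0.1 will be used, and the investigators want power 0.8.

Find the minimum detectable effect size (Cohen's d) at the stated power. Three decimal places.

Need Φ(δ − 1.282) = 0.8, so δ = 1.282 + 0.842 = 2.123.
δ = d·√(n/2) ⇒ d = δ/√(n/2) = 2.123/√(273/2) = 0.1817.

d ≈ 0.182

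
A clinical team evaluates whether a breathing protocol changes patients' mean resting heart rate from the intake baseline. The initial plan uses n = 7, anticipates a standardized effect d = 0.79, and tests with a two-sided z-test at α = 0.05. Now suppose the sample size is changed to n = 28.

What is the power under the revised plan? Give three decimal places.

Power ≈ 0.987

With n = 28: δ = d·√n = 0.79 × √28 = 4.1803. Critical value z_{0.025} = 1.960.
Revised power = Φ(δ − 1.960) + Φ(−δ − 1.960) = Φ(2.220) + Φ(-6.140) = 0.9868 + 0.0000 = 0.9868.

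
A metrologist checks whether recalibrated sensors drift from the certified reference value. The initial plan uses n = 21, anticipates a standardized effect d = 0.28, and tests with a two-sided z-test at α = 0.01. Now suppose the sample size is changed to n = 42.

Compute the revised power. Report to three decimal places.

With n = 42: δ = d·√n = 0.28 × √42 = 1.8146. Critical value z_{0.005} = 2.576.
Revised power = Φ(δ − 2.576) + Φ(−δ − 2.576) = Φ(-0.761) + Φ(-4.390) = 0.2233 + 0.0000 = 0.2233.

Power ≈ 0.223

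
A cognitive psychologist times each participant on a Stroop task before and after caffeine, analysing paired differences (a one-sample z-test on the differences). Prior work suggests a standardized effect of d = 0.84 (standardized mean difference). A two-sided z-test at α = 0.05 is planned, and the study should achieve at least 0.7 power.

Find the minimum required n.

For power 0.7 need Φ(δ − z_{0.025}) = 0.7, so δ = z_{0.025} + z_{0.30} = 1.960 + 0.524 = 2.484.
(Ignoring the negligible lower-tail rejection probability gives the usual closed-form inversion.)
δ = d·√n ⇒ n = (δ/d)² = (2.484 / 0.84)² = 8.75.
Rounding up, n = 9.

n = 9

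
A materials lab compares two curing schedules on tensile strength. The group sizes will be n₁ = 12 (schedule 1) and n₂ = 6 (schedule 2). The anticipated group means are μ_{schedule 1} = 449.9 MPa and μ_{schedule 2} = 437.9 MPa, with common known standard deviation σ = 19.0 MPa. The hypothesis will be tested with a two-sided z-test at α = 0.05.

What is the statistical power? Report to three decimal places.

Standardized effect: d = |μ_{schedule 1} − μ_{schedule 2}| / σ = |449.9 − 437.9| / 19.0 = 0.6316
Noncentrality parameter: δ = d / √(1/n₁ + 1/n₂) = 0.6316 / √(1/12 + 1/6) = 1.2632
Two-sided α = 0.05 → critical value z_{0.025} = 1.960.
Power = Φ(δ − 1.960) + Φ(−δ − 1.960) = Φ(-0.697) + Φ(-3.223) = 0.2430 + 0.0006 = 0.2436.

Power ≈ 0.244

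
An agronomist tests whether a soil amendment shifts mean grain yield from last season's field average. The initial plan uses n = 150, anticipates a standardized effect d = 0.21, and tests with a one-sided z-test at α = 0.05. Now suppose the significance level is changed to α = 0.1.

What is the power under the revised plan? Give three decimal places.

δ = d·√n = 0.21 × √150 = 2.5720 (unchanged). New critical value: z_{0.1} = 1.282.
Revised power = P(Z > 1.282 − δ) = Φ(1.290) = 0.9015.

Power ≈ 0.902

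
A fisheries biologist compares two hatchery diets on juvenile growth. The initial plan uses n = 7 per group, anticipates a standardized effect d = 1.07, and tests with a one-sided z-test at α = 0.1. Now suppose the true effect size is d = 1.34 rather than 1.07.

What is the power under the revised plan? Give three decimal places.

Power ≈ 0.890

With d = 1.34: δ = d·√(n/2) = 1.34 × √(7/2) = 2.5069. Critical value z_{0.1} = 1.282.
Revised power = P(Z > 1.282 − δ) = Φ(1.225) = 0.8898.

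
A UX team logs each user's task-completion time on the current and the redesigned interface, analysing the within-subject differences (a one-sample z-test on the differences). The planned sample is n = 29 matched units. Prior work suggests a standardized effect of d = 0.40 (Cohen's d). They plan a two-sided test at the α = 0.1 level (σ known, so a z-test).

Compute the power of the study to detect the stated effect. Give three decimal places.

Noncentrality parameter: δ = d·√n = 0.40 × √29 = 2.1541
Critical value for a two-sided test at α = 0.1: z_{α/2} = 1.645.
Power = Φ(δ − 1.645) + Φ(−δ − 1.645) = Φ(0.509) + Φ(-3.799) = 0.6947 + 0.0001 = 0.6948.

Power ≈ 0.695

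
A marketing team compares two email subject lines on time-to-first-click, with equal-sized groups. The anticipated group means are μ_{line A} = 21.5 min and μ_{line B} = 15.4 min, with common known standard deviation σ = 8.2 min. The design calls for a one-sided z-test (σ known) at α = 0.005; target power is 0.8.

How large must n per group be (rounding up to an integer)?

Standardized effect: d = |μ_{line A} − μ_{line B}| / σ = |21.5 − 15.4| / 8.2 = 0.7439
For power 0.8 need Φ(δ − z_{0.005}) = 0.8, so δ = z_{0.005} + z_{0.20} = 2.576 + 0.842 = 3.417.
δ = d·√(n/2) ⇒ n = 2(δ/d)² = 2 × (3.417 / 0.7439)² = 42.21.
Rounding up, n = 43 per group.

n = 43 per group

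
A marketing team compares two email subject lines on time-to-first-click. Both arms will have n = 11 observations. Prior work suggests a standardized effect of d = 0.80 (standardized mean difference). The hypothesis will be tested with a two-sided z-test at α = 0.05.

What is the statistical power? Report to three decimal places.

Noncentrality parameter: λ = d·√(n/2) = 0.80 × √(11/2) = 1.8762
Two-sided α = 0.05 → critical value z_{0.025} = 1.960.
Power = Φ(λ − 1.960) + Φ(−λ − 1.960) = Φ(-0.084) + Φ(-3.836) = 0.4666 + 0.0001 = 0.4667.

Power ≈ 0.467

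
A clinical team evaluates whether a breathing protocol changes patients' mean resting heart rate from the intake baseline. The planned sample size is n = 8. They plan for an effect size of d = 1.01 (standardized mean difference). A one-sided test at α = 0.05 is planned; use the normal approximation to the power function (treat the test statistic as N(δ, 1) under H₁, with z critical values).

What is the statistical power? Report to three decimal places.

Noncentrality parameter: δ = d·√n = 1.01 × √8 = 2.8567
One-sided α = 0.05 → critical value z_{0.05} = 1.645.
Power = P(Z > 1.645 − δ) = Φ(1.212) = 0.8872.

Power ≈ 0.887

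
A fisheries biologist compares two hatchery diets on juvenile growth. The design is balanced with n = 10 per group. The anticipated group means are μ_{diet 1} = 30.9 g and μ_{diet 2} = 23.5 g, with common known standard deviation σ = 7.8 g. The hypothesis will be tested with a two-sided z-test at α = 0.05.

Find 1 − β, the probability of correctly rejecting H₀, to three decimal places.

Standardized effect: d = |μ_{diet 1} − μ_{diet 2}| / σ = |30.9 − 23.5| / 7.8 = 0.9487
Noncentrality parameter: δ = d·√(n/2) = 0.9487 × √(10/2) = 2.1214
Critical value for a two-sided test at α = 0.05: z_{α/2} = 1.960.
Power = Φ(δ − 1.960) + Φ(−δ − 1.960) = Φ(0.161) + Φ(-4.081) = 0.5641 + 0.0000 = 0.5641.

Power ≈ 0.564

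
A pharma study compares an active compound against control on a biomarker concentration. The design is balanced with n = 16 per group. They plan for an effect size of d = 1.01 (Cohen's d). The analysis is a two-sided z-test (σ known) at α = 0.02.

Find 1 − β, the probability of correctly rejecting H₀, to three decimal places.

Noncentrality parameter: δ = d·√(n/2) = 1.01 × √(16/2) = 2.8567
Two-sided α = 0.02 → critical value z_{0.01} = 2.326.
Power = Φ(δ − 2.326) + Φ(−δ − 2.326) = Φ(0.530) + Φ(-5.183) = 0.7021 + 0.0000 = 0.7021.

Power ≈ 0.702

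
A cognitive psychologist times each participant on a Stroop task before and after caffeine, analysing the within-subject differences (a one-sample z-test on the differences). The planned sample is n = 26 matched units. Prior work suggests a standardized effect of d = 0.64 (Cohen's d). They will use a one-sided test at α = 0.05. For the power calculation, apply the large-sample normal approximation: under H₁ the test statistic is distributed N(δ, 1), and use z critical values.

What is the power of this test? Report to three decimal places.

Power ≈ 0.947

Noncentrality parameter: δ = d·√n = 0.64 × √26 = 3.2634
One-sided α = 0.05 → critical value z_{0.05} = 1.645.
Power = Φ(δ − 1.645) = Φ(1.619) = 0.9472.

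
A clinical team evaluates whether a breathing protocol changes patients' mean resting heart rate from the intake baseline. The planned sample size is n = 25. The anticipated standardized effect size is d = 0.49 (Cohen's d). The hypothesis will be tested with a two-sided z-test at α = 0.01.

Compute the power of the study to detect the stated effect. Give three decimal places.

Noncentrality parameter: δ = d·√n = 0.49 × √25 = 2.4500
Two-sided α = 0.01 → critical value z_{0.005} = 2.576.
Power = Φ(δ − 2.576) + Φ(−δ − 2.576) = Φ(-0.126) + Φ(-5.026) = 0.4499 + 0.0000 = 0.4499.

Power ≈ 0.450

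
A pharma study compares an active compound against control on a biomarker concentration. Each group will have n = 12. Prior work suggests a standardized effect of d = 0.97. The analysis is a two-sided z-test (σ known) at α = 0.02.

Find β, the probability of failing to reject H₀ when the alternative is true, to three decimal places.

β ≈ 0.480

Noncentrality parameter: δ = d·√(n/2) = 0.97 × √(12/2) = 2.3760
Two-sided α = 0.02 → critical value z_{0.01} = 2.326.
Power = Φ(δ − 2.326) + Φ(−δ − 2.326) = Φ(0.050) + Φ(-4.702) = 0.5198 + 0.0000 = 0.5198.
Type II error: β = 1 − power = 1 − 0.5198 = 0.4802.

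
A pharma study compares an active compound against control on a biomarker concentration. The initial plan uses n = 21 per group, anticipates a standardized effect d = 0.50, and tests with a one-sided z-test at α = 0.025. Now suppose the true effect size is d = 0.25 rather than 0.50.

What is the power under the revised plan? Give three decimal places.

Power ≈ 0.125

With d = 0.25: δ = d·√(n/2) = 0.25 × √(21/2) = 0.8101. Critical value z_{0.025} = 1.960.
Revised power = P(Z > 1.960 − δ) = Φ(-1.150) = 0.1251.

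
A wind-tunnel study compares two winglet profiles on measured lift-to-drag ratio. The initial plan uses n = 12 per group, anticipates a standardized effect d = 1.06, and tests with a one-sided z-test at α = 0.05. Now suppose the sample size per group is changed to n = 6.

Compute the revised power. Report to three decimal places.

Power ≈ 0.576

With n = 6 per group: δ = d·√(n/2) = 1.06 × √(6/2) = 1.8360. Critical value z_{0.05} = 1.645.
Revised power = P(Z > 1.645 − δ) = Φ(0.191) = 0.5758.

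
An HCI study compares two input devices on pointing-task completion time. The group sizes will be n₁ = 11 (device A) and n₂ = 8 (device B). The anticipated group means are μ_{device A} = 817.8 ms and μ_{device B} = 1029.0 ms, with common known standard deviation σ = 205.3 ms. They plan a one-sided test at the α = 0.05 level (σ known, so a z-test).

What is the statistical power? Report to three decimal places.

Power ≈ 0.715

Standardized effect: d = |μ_{device A} − μ_{device B}| / σ = |817.8 − 1029.0| / 205.3 = 1.0287
Noncentrality parameter: δ = d / √(1/n₁ + 1/n₂) = 1.0287 / √(1/11 + 1/8) = 2.2140
Critical value for a one-sided test at α = 0.05: z_α = 1.645.
Power = P(Z > 1.645 − δ) = Φ(0.569) = 0.7154.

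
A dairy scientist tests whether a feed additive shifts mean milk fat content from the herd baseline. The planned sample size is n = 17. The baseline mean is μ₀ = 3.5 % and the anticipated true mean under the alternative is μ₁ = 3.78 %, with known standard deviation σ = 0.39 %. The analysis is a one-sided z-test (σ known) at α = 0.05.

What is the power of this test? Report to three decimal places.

Standardized effect: d = |μ₁ − μ₀| / σ = |3.78 − 3.5| / 0.39 = 0.7179
Noncentrality parameter: δ = d·√n = 0.7179 × √17 = 2.9602
One-sided α = 0.05 → critical value z_{0.05} = 1.645.
Power = Φ(δ − 1.645) = Φ(1.315) = 0.9058.

Power ≈ 0.906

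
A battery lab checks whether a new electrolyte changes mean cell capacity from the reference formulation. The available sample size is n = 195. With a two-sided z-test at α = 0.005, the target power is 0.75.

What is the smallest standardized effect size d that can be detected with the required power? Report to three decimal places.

Required noncentrality: δ = z_{0.0025} + z_{0.25} = 2.807 + 0.674 = 3.482.
(Lower-tail contribution to power is negligible for δ > 0.)
δ = d·√n ⇒ d = δ/√n = 3.482/√195 = 0.2493.

d ≈ 0.249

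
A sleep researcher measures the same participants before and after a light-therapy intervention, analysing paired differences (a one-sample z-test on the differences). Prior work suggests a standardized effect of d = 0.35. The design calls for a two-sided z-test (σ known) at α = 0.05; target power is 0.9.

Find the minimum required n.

n = 86

Set Φ(δ − 1.960) = 0.9; then δ − 1.960 = Φ⁻¹(0.9) = 1.282, giving δ = 3.242.
(For δ > 0 the lower-tail rejection region contributes negligibly to power, so the one-term inversion is standard.)
δ = d·√n ⇒ n = (δ/d)² = (3.242 / 0.35)² = 85.77.
Round up to the next whole unit.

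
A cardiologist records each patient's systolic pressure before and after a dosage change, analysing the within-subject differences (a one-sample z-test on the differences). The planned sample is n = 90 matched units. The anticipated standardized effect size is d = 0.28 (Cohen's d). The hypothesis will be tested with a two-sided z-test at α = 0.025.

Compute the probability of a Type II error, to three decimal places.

Noncentrality parameter: λ = d·√n = 0.28 × √90 = 2.6563
Critical value for a two-sided test at α = 0.025: z_{α/2} = 2.241.
Power = Φ(λ − 2.241) + Φ(−λ − 2.241) = Φ(0.415) + Φ(-4.898) = 0.6609 + 0.0000 = 0.6609.
Type II error: β = 1 − power = 1 − 0.6609 = 0.3391.

β ≈ 0.339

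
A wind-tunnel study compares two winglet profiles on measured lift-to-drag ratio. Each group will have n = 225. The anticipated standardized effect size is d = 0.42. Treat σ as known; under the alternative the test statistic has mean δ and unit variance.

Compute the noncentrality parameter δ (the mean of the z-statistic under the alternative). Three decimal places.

δ = d·√(n/2) = 0.42 × √(225/2) = 4.4548

δ ≈ 4.455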